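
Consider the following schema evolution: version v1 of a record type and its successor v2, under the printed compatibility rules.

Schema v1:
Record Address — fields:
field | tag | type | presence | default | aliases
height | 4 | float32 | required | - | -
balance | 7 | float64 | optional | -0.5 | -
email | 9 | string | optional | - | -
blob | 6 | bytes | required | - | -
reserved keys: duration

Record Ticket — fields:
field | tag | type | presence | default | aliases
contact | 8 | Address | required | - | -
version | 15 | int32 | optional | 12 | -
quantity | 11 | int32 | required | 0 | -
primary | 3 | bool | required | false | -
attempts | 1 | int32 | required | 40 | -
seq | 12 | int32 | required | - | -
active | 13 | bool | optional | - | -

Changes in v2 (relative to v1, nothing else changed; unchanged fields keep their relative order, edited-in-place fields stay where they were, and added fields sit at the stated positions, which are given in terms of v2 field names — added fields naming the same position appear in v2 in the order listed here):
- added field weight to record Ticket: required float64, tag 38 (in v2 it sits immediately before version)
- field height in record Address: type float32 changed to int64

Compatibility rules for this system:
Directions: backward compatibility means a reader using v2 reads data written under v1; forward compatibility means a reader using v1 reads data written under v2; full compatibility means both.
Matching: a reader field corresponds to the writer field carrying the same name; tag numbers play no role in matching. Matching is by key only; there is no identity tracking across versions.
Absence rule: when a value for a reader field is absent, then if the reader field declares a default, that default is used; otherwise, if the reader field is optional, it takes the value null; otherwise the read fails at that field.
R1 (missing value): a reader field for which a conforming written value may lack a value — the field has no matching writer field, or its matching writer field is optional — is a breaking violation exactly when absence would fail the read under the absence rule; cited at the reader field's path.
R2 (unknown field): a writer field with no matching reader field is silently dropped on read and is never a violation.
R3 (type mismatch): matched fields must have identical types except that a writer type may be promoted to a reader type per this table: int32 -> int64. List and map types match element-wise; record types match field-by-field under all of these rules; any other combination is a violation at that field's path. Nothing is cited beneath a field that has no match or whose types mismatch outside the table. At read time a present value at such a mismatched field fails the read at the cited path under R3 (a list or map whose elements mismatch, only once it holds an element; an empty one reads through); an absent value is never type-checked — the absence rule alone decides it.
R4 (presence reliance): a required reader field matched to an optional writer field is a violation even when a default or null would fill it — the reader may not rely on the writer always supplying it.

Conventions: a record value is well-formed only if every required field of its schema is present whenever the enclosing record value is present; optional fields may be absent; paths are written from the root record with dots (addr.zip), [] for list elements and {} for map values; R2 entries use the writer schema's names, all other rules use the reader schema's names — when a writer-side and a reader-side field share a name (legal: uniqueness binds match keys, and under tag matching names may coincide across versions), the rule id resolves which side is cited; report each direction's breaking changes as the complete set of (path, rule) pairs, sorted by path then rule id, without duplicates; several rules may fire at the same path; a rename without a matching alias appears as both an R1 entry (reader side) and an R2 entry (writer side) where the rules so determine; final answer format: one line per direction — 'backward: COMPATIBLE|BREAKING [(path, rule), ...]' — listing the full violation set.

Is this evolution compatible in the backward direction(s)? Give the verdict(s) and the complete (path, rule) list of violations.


in Ticket below, arrows point writer -> reader
checking backward for Ticket: reader v2 against writer v1:
  writer required, Address -> Address: reader contact maps from writer contact
  weight: no writer match
  writer optional, int32 -> int32: reader version maps from writer version
  writer required, int32 -> int32: reader quantity maps from writer quantity
  writer required, bool -> bool: reader primary maps from writer primary
  writer required, int32 -> int32: reader attempts maps from writer attempts
  writer required, int32 -> int32: reader seq maps from writer seq
  writer optional, bool -> bool: reader active maps from writer active
  writer required, float32 -> int64: reader contact.height maps from writer contact.height
  writer optional, float64 -> float64: reader contact.balance maps from writer contact.balance
  writer optional, string -> string: reader contact.email maps from writer contact.email
  writer required, bytes -> bytes: reader contact.blob maps from writer contact.blob
  R3 fires at contact.height
  R1 fires at weight
  => backward: BREAKING (2)

backward: BREAKING [(contact.height, R3), (weight, R1)]


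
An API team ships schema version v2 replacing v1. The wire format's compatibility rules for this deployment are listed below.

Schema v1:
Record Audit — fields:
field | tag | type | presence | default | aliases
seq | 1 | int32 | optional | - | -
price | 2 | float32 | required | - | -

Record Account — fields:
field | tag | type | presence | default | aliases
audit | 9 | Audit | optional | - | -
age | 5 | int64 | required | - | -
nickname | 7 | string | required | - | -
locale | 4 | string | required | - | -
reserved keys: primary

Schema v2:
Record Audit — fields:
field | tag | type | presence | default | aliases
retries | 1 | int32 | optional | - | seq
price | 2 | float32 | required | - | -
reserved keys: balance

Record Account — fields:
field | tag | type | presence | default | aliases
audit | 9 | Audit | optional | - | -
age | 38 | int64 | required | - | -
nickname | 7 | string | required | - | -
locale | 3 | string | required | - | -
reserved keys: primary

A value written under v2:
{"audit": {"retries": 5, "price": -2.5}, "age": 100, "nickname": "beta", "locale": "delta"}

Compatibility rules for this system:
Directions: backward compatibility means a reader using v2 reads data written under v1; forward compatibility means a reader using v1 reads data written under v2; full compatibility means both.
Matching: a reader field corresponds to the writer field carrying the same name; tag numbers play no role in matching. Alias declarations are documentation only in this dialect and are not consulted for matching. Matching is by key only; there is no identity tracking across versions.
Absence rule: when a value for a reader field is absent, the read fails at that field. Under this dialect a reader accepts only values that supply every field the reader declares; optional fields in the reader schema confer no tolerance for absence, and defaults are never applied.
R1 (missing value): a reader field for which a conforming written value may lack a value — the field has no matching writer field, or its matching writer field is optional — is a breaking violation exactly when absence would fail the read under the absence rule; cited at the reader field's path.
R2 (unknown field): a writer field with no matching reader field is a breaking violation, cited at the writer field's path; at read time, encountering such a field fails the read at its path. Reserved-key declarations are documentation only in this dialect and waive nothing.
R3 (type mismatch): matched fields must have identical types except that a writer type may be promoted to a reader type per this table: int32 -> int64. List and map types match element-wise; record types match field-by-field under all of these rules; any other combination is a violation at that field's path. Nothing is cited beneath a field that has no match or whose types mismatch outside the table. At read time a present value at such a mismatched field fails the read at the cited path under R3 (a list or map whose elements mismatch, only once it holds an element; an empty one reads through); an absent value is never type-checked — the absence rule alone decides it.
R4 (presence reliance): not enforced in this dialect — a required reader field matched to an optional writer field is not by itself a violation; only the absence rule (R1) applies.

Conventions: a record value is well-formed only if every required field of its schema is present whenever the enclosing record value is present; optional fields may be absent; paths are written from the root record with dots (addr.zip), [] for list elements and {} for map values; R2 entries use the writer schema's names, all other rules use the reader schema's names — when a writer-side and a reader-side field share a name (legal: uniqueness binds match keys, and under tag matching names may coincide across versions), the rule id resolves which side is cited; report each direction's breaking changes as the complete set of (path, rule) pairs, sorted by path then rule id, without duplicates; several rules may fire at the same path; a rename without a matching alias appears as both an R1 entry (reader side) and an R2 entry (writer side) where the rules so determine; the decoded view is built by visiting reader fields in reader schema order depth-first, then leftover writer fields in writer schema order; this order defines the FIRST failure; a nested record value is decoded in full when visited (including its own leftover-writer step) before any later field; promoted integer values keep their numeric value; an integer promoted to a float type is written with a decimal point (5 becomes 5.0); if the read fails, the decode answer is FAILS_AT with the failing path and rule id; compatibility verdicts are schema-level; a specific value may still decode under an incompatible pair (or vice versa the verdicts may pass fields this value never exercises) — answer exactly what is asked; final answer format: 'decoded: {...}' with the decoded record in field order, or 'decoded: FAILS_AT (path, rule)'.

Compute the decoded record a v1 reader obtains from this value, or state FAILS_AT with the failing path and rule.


arrows below run writer -> reader for Account
decoding the Account value with the v1 reader:
  read fails at audit.seq under R1 (no fill)
  => FAILS_AT (audit.seq, R1)
the other Account changes do not affect what is asked:
  field age in record Account: tag 5 changed to 38 -> inert under this dialect — no rule fires on Account and the result does not move
  field locale in record Account: tag 4 changed to 3 -> inert under this dialect — no rule fires on Account and the result does not move

decoded: FAILS_AT (audit.seq, R1)


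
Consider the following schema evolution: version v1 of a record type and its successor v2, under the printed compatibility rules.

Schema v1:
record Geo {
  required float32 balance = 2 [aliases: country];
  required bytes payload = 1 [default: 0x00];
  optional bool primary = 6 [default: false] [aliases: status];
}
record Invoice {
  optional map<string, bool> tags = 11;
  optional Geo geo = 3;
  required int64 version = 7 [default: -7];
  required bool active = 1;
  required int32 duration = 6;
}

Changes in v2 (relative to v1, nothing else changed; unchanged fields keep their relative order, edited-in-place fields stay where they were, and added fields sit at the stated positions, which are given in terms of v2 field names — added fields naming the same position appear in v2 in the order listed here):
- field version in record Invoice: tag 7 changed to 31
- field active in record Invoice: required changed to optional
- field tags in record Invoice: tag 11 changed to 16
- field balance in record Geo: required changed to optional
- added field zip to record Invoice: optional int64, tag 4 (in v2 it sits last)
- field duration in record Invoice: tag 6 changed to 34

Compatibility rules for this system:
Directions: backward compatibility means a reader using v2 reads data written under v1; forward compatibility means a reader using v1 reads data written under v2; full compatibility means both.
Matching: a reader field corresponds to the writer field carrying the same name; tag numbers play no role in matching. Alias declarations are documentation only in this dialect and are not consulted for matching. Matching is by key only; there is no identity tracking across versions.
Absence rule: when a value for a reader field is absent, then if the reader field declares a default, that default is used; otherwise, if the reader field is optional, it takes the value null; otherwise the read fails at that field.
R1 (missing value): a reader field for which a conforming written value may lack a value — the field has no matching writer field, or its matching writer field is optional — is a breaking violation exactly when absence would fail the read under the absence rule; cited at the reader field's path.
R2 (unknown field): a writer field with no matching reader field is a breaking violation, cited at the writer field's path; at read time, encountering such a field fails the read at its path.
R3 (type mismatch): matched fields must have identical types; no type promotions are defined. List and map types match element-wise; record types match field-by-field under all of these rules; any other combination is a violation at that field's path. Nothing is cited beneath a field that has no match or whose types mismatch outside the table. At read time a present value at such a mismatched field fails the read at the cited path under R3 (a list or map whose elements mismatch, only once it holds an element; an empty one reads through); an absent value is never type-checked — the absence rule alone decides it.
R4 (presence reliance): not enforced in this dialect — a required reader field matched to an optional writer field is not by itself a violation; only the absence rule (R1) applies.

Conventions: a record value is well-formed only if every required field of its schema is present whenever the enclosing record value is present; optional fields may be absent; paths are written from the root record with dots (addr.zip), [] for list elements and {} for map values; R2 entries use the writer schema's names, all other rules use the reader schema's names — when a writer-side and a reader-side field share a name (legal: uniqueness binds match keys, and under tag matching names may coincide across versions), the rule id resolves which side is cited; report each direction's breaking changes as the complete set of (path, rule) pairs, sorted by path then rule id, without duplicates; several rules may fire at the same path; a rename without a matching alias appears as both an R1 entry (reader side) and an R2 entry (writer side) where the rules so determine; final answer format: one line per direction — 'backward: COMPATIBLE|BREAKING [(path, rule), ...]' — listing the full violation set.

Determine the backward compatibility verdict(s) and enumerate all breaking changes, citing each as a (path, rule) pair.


each type pair in Invoice: writer, then reader
backward pass over Invoice, reader schema v2, writer schema v1:
  tags: map<string, bool> -> map<string, bool>, writer optional; from tags
  geo: Geo -> Geo, writer optional; from geo
  version: int64 -> int64, writer required; from version
  active: bool -> bool, writer required; from active
  duration: int32 -> int32, writer required; from duration
  zip: no writer match
  geo.balance: float32 -> float32, writer required; from geo.balance
  geo.payload: bytes -> bytes, writer required; from geo.payload
  geo.primary: bool -> bool, writer optional; from geo.primary
  nothing fires on Invoice: backward is COMPATIBLE
diffs on Invoice not affecting the asked answer:
  field version in record Invoice: tag 7 changed to 31 -> fires no rule on Invoice, leaving the asked answer as it is
  field active in record Invoice: required changed to optional -> its effect on Invoice is confined to the forward direction, not asked
  field tags in record Invoice: tag 11 changed to 16 -> fires no rule on Invoice, leaving the asked answer as it is
  field balance in record Geo: required changed to optional -> its effect on Invoice is confined to the forward direction, not asked
  added field zip to record Invoice: optional int64, tag 4 (in v2 it sits last) -> its effect on Invoice is confined to the forward direction, not asked
  field duration in record Invoice: tag 6 changed to 34 -> fires no rule on Invoice, leaving the asked answer as it is

backward: COMPATIBLE []


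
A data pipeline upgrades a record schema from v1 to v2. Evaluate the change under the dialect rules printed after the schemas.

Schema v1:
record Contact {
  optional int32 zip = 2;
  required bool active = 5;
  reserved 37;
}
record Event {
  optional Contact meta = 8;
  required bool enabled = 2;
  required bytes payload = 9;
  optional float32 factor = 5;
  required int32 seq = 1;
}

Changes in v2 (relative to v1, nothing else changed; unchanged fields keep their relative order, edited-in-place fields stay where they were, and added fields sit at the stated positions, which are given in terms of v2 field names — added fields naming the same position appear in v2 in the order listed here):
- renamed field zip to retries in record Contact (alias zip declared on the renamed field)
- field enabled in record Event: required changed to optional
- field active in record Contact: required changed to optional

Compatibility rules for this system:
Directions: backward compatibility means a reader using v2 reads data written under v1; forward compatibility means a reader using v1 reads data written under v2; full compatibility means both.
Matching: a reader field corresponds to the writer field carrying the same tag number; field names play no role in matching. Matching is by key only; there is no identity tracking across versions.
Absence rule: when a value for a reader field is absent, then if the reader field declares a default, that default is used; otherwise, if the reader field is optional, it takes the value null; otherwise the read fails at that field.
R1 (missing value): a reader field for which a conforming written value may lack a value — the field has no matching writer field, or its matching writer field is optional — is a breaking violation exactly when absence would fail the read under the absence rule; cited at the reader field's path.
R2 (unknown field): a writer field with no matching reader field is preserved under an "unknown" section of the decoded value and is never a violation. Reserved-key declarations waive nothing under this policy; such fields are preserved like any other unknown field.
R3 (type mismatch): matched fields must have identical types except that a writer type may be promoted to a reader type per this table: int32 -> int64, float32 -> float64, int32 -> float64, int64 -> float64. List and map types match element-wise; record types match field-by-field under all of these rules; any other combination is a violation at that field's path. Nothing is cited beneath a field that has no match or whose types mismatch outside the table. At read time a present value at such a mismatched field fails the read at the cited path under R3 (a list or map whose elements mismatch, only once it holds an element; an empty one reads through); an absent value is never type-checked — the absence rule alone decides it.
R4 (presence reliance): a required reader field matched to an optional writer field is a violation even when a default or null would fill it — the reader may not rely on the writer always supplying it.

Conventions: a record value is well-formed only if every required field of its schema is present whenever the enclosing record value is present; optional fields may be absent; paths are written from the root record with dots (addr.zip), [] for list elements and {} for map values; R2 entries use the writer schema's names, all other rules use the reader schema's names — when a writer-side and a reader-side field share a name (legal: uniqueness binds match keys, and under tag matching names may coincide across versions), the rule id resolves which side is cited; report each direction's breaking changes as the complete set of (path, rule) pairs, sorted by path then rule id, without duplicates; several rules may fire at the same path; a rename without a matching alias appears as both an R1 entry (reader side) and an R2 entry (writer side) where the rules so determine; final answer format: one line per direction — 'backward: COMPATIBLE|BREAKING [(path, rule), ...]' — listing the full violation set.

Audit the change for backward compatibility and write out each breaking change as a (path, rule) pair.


in Event below, arrows point writer -> reader
backward pass over Event, reader schema v2, writer schema v1:
  meta <- meta (Contact -> Contact, writer optional)
  enabled <- enabled (bool -> bool, writer required)
  payload <- payload (bytes -> bytes, writer required)
  factor <- factor (float32 -> float32, writer optional)
  seq <- seq (int32 -> int32, writer required)
  meta.retries <- meta.zip (int32 -> int32, writer optional)
  meta.active <- meta.active (bool -> bool, writer required)
  => backward: COMPATIBLE
checking off the Event differences that do not matter here:
  renamed field zip to retries in record Contact (alias zip declared on the renamed field) -> inert for the asked Event verdict: nothing fires
  field enabled in record Event: required changed to optional -> fires only in the forward direction of Event, which is not asked here
  field active in record Contact: required changed to optional -> fires only in the forward direction of Event, which is not asked here

backward: COMPATIBLE []


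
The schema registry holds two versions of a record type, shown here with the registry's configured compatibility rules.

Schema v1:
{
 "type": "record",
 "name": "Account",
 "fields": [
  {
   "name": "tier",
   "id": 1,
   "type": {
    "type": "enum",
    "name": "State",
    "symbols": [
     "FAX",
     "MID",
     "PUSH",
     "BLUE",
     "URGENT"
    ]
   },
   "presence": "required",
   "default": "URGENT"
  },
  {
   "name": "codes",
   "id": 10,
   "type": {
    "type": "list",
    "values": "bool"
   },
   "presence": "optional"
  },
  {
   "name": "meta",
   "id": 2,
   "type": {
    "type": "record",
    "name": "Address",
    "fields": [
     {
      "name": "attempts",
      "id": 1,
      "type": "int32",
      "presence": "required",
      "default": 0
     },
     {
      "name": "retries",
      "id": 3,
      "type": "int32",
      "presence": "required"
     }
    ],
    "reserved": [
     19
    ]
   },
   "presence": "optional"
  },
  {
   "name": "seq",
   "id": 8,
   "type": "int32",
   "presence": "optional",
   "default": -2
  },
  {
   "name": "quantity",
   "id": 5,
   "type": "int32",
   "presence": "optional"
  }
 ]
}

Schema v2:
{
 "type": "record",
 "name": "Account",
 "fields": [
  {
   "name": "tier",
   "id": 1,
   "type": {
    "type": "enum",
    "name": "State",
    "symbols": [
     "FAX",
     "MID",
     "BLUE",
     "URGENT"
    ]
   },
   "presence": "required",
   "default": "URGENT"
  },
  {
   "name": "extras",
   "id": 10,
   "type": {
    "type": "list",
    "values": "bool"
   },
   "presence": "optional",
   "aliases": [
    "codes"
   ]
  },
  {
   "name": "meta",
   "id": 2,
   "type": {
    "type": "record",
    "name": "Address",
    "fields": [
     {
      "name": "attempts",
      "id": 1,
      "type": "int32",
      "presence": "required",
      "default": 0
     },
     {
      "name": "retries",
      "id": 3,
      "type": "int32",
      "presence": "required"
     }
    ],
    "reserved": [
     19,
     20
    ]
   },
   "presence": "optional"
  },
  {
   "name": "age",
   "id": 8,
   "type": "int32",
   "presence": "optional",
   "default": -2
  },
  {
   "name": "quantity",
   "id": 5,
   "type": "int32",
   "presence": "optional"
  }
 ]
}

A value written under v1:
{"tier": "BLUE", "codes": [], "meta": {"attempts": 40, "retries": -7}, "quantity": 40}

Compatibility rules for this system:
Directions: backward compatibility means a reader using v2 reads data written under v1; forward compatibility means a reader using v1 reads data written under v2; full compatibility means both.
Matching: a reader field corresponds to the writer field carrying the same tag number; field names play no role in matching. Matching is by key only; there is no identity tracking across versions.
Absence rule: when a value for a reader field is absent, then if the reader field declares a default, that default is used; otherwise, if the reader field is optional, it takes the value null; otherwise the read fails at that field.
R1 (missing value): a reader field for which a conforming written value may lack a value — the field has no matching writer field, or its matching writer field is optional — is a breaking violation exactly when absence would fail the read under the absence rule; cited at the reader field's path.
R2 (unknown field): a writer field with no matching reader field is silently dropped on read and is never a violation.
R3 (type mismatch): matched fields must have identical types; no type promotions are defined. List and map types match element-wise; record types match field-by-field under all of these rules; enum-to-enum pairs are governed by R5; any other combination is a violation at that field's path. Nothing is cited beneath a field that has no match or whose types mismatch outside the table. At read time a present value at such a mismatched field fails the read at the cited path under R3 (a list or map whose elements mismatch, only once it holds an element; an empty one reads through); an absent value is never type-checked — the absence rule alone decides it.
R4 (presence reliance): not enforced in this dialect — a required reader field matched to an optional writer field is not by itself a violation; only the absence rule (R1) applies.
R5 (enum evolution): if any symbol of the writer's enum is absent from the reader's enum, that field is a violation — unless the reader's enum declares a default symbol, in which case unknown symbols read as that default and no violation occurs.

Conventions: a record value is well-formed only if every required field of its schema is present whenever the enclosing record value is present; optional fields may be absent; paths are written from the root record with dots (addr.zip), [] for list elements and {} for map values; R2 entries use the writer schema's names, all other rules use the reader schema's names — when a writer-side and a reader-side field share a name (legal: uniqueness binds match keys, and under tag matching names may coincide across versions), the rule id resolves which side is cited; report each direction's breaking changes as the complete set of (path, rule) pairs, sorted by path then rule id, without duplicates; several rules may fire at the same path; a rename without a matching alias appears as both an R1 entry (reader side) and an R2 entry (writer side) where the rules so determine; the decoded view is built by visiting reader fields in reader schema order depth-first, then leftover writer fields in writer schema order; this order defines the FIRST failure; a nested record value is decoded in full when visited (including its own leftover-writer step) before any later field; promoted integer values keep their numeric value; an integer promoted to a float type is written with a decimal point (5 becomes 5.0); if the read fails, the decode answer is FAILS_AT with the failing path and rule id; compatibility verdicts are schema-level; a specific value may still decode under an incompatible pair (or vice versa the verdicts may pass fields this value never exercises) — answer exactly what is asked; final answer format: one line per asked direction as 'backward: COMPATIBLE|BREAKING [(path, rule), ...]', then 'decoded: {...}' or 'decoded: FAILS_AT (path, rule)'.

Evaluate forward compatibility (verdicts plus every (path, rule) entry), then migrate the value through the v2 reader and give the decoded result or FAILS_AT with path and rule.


the writer's type comes first in each Account pair
forward pass over Account, reader schema v1, writer schema v2:
  tier <- tier (State -> State, writer required)
  codes <- extras (list<bool> -> list<bool>, writer optional)
  meta <- meta (Address -> Address, writer optional)
  seq <- age (int32 -> int32, writer optional)
  quantity <- quantity (int32 -> int32, writer optional)
  meta.attempts <- meta.attempts (int32 -> int32, writer required)
  meta.retries <- meta.retries (int32 -> int32, writer required)
  => forward verdict for Account: COMPATIBLE, no violations
decode (reader v2):
  tier := "BLUE"
  extras := [] (from writer codes)
  meta.attempts := 40
  meta.retries := -7
  age := -2 (absent -> default)
  quantity := 40
  => decoded: {"tier": "BLUE", "extras": [], "meta": {"attempts": 40, "retries": -7}, "age": -2, "quantity": 40}
checking off the Account differences that do not matter here:
  enum State (field tier in record Account): symbol PUSH removed -> fires only in the backward direction of Account, which is not asked here

forward: COMPATIBLE []; decoded: {"tier": "BLUE", "extras": [], "meta": {"attempts": 40, "retries": -7}, "age": -2, "quantity": 40}


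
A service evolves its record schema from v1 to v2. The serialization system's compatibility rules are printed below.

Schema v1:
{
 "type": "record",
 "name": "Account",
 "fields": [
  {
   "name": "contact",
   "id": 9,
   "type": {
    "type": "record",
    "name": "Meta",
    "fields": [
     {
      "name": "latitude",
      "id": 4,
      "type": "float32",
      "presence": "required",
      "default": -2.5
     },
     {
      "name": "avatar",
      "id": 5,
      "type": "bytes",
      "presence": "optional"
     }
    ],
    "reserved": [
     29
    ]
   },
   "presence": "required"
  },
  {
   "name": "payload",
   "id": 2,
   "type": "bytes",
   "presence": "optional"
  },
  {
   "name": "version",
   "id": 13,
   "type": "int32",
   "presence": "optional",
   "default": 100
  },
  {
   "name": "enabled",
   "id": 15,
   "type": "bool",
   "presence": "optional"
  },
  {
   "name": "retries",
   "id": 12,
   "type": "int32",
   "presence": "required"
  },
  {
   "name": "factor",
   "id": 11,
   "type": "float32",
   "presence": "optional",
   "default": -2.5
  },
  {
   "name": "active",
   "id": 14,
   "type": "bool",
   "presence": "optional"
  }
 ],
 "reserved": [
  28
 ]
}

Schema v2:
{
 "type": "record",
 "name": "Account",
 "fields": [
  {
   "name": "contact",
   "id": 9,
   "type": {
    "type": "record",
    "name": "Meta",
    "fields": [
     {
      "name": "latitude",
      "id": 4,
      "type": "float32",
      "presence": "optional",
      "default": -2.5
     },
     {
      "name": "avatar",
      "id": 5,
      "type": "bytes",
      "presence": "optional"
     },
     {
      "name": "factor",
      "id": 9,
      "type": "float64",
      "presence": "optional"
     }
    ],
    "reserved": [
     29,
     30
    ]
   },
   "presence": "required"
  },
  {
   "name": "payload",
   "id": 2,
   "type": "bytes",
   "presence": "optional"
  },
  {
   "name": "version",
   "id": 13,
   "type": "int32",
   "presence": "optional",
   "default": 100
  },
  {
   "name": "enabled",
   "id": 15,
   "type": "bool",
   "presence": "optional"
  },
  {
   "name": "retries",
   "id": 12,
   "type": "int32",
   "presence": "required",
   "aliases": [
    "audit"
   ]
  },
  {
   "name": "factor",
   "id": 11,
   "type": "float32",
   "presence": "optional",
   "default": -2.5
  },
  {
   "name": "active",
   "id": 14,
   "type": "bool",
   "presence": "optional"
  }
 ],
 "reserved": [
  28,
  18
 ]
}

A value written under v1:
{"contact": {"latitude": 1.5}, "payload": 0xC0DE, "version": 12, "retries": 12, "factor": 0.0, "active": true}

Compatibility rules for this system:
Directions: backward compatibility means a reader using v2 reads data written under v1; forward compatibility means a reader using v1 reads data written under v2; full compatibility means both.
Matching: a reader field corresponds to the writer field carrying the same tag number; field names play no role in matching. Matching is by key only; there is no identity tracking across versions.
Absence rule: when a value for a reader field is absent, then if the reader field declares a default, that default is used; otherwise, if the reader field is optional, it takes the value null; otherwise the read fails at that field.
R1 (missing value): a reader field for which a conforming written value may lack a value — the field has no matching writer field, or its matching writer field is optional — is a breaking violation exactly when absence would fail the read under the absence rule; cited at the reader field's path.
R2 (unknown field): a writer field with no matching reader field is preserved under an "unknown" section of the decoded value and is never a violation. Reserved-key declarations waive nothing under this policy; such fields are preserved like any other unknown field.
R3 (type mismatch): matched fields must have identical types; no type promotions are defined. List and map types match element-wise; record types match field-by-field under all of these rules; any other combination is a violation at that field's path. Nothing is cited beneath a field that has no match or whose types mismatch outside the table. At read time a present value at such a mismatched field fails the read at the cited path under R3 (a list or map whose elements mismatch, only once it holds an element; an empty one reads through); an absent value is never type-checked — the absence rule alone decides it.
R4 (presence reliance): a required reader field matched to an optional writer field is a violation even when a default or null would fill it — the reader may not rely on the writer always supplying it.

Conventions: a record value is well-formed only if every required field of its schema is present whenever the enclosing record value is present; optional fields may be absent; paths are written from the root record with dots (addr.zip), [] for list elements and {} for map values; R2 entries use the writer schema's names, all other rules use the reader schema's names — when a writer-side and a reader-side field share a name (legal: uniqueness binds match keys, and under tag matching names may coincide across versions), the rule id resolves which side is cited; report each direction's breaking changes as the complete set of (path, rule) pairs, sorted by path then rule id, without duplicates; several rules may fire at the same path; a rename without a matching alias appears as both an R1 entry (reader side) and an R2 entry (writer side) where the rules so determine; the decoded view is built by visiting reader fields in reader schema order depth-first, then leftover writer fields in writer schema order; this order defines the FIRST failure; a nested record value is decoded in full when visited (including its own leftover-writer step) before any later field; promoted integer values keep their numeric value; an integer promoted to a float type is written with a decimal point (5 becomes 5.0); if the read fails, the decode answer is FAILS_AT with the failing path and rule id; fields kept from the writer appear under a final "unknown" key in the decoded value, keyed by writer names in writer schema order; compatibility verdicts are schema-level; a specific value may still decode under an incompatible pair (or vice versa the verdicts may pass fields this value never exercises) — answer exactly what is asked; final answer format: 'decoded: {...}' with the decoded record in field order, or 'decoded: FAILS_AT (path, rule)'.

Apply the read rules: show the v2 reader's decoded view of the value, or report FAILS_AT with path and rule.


arrows below run writer -> reader for Account
decode walk for Account under reader schema v2:
  contact.latitude := 1.5
  contact.avatar := null (absent, optional -> null)
  contact.factor := null (absent, optional -> null)
  payload := 0xC0DE
  version := 12
  enabled := null (absent, optional -> null)
  retries := 12
  factor := 0.0
  active := true
  => decoded: {"contact": {"latitude": 1.5, "avatar": null, "factor": null}, "payload": 0xC0DE, "version": 12, "enabled": null, "retries": 12, "factor": 0.0, "active": true}
remaining Account differences; none change what is asked:
  field latitude in record Meta: required changed to optional -> changes Account's schema-level verdicts only — the decode of this value is the same

decoded: {"contact": {"latitude": 1.5, "avatar": null, "factor": null}, "payload": 0xC0DE, "version": 12, "enabled": null, "retries": 12, "factor": 0.0, "active": true}


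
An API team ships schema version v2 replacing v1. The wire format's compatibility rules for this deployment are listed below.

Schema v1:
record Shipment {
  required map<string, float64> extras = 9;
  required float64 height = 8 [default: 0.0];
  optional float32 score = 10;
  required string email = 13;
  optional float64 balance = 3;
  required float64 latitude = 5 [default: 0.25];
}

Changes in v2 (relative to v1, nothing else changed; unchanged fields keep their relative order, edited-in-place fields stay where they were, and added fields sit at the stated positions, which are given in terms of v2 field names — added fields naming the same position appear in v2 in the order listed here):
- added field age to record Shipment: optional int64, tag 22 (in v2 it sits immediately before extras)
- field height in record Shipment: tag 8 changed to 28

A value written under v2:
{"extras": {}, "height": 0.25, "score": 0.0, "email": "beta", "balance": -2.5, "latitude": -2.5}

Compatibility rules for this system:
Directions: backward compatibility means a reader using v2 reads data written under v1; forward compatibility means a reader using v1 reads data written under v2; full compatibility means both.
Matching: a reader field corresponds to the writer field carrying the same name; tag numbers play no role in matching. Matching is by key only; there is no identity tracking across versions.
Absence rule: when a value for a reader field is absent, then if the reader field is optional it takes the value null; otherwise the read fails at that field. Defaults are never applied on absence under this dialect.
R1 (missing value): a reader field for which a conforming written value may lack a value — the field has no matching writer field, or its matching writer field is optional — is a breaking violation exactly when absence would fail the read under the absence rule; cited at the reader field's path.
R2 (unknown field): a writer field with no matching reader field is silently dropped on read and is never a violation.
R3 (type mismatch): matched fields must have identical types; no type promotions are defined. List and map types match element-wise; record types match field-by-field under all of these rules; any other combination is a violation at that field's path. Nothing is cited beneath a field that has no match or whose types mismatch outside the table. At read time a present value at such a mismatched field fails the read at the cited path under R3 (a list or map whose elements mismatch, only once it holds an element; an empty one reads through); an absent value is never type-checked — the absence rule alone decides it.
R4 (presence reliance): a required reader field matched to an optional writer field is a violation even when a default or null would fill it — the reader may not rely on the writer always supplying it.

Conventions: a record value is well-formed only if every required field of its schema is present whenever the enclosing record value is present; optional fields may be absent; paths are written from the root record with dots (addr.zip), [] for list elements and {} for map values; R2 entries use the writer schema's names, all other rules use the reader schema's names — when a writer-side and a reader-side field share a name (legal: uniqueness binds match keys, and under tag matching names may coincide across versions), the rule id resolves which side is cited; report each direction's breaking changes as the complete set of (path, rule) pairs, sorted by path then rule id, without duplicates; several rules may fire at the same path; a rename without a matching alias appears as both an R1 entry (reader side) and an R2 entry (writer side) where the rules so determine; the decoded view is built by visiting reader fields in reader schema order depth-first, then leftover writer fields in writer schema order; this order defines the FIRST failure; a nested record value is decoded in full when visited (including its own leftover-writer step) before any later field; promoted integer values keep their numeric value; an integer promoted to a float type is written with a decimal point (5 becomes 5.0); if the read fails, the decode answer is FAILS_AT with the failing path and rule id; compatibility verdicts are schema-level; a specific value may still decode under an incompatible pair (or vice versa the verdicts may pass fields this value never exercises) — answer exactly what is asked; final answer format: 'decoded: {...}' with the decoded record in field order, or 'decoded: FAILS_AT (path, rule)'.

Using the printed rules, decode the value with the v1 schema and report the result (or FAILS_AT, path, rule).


decoded: {"extras": {}, "height": 0.25, "score": 0.0, "email": "beta", "balance": -2.5, "latitude": -2.5}

arrows below run writer -> reader for Shipment
decode (reader v1):
  extras := {}
  height := 0.25
  score := 0.0
  email := "beta"
  balance := -2.5
  latitude := -2.5
  => decoded: {"extras": {}, "height": 0.25, "score": 0.0, "email": "beta", "balance": -2.5, "latitude": -2.5}
diffs on Shipment not affecting the asked answer:
  added field age to record Shipment: optional int64, tag 22 (in v2 it sits immediately before extras) -> inert under this dialect — no rule fires on Shipment and the result does not move
  field height in record Shipment: tag 8 changed to 28 -> inert under this dialect — no rule fires on Shipment and the result does not move
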